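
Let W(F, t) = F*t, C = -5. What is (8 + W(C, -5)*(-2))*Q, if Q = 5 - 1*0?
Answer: -210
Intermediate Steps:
Q = 5 (Q = 5 + 0 = 5)
(8 + W(C, -5)*(-2))*Q = (8 - 5*(-5)*(-2))*5 = (8 + 25*(-2))*5 = (8 - 50)*5 = -42*5 = -210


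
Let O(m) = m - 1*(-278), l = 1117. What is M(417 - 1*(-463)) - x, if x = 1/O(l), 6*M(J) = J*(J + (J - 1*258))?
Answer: 307309199/1395 ≈ 2.2029e+5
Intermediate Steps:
O(m) = 278 + m (O(m) = m + 278 = 278 + m)
M(J) = J*(-258 + 2*J)/6 (M(J) = (J*(J + (J - 1*258)))/6 = (J*(J + (J - 258)))/6 = (J*(J + (-258 + J)))/6 = (J*(-258 + 2*J))/6 = J*(-258 + 2*J)/6)
x = 1/1395 (x = 1/(278 + 1117) = 1/1395 ≈ 0.00071685)
M(417 - 1*(-463)) - x = (417 - 1*(-463))*(-129 + (417 - 1*(-463)))/3 - 1*1/1395 = (417 + 463)*(-129 + (417 + 463))/3 - 1/1395 = (1/3)*880*(-129 + 880) - 1/1395 = (1/3)*880*751 - 1/1395 = 660880/3 - 1/1395 = 307309199/1395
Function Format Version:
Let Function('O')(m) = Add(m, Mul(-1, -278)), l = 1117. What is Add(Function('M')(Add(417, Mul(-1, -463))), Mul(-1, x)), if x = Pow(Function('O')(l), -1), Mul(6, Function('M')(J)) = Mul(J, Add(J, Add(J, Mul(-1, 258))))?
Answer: Rational(307309199, 1395) ≈ 2.2029e+5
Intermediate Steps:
Function('O')(m) = Add(278, m) (Function('O')(m) = Add(m, 278) = Add(278, m))
Function('M')(J) = Mul(Rational(1, 6), J, Add(-258, Mul(2, J))) (Function('M')(J) = Mul(Rational(1, 6), Mul(J, Add(J, Add(J, Mul(-1, 258))))) = Mul(Rational(1, 6), Mul(J, Add(J, Add(J, -258)))) = Mul(Rational(1, 6), Mul(J, Add(J, Add(-258, J)))) = Mul(Rational(1, 6), Mul(J, Add(-258, Mul(2, J)))) = Mul(Rational(1, 6), J, Add(-258, Mul(2, J))))
x = Rational(1, 1395) (x = Pow(Add(278, 1117), -1) = Pow(1395, -1) = Rational(1, 1395) ≈ 0.00071685)
Add(Function('M')(Add(417, Mul(-1, -463))), Mul(-1, x)) = Add(Mul(Rational(1, 3), Add(417, Mul(-1, -463)), Add(-129, Add(417, Mul(-1, -463)))), Mul(-1, Rational(1, 1395))) = Add(Mul(Rational(1, 3), Add(417, 463), Add(-129, Add(417, 463))), Rational(-1, 1395)) = Add(Mul(Rational(1, 3), 880, Add(-129, 880)), Rational(-1, 1395)) = Add(Mul(Rational(1, 3), 880, 751), Rational(-1, 1395)) = Add(Rational(660880, 3), Rational(-1, 1395)) = Rational(307309199, 1395)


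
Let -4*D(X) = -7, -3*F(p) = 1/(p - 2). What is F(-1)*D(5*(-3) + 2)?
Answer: 7/36 ≈ 0.19444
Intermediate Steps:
F(p) = -1/(3*(-2 + p)) (F(p) = -1/(3*(p - 2)) = -1/(3*(-2 + p)))
D(X) = 7/4 (D(X) = -¼*(-7) = 7/4)
F(-1)*D(5*(-3) + 2) = -1/(-6 + 3*(-1))*(7/4) = -1/(-6 - 3)*(7/4) = -1/(-9)*(7/4) = -1*(-⅑)*(7/4) = (⅑)*(7/4) = 7/36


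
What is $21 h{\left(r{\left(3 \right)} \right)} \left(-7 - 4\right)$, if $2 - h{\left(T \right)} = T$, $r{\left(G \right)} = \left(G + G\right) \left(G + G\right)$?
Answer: $7854$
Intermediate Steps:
$r{\left(G \right)} = 4 G^{2}$ ($r{\left(G \right)} = 2 G 2 G = 4 G^{2}$)
$h{\left(T \right)} = 2 - T$
$21 h{\left(r{\left(3 \right)} \right)} \left(-7 - 4\right) = 21 \left(2 - 4 \cdot 3^{2}\right) \left(-7 - 4\right) = 21 \left(2 - 4 \cdot 9\right) \left(-11\right) = 21 \left(2 - 36\right) \left(-11\right) = 21 \left(-34\right) \left(-11\right) = \left(-714\right) \left(-11\right) = 7854$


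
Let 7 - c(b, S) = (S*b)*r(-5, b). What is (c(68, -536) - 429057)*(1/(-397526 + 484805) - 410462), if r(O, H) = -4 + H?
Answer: -68196711614412934/87279 ≈ -7.8136e+11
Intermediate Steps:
c(b, S) = 7 - S*b*(-4 + b)
(c(68, -536) - 429057)*(1/(-397526 + 484805) - 410462) = ((7 - 1*(-536)*68*(-4 + 68)) - 429057)*(1/(-397526 + 484805) - 410462) = ((7 - 1*(-536)*68*64) - 429057)*(1/87279 - 410462) = ((7 + 2332672) - 429057)*(1/87279 - 410462) = (2332679 - 429057)*(-35824712897/87279) = 1903622*(-35824712897/87279) = -68196711614412934/87279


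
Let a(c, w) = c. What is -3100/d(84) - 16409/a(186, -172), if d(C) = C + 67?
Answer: -3054359/28086 ≈ -108.75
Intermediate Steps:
d(C) = 67 + C
-3100/d(84) - 16409/a(186, -172) = -3100/(67 + 84) - 16409/186 = -3100/151 - 16409*1/186 = -3100*1/151 - 16409/186 = -3100/151 - 16409/186 = -3054359/28086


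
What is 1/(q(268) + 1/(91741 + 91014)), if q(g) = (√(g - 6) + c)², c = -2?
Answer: 8884237929405/2223197094849761 + 133597560100*√262/2223197094849761 ≈ 0.0049688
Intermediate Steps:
q(g) = (-2 + √(-6 + g))² (q(g) = (√(g - 6) - 2)² = (√(-6 + g) - 2)² = (-2 + √(-6 + g))²)
1/(q(268) + 1/(91741 + 91014)) = 1/((-2 + √(-6 + 268))² + 1/(91741 + 91014)) = 1/((-2 + √262)² + 1/182755) = 1/(1/182755 + (-2 + √262)²)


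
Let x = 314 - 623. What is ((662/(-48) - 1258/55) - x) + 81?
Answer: 466403/1320 ≈ 353.34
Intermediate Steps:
x = -309
((662/(-48) - 1258/55) - x) + 81 = ((662/(-48) - 1258/55) - 1*(-309)) + 81 = ((662*(-1/48) - 1258*1/55) + 309) + 81 = ((-331/24 - 1258/55) + 309) + 81 = (-48397/1320 + 309) + 81 = 359483/1320 + 81 = 466403/1320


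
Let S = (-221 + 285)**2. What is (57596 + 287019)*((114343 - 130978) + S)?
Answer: -4321127485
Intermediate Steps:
S = 4096 (S = 64**2 = 4096)
(57596 + 287019)*((114343 - 130978) + S) = (57596 + 287019)*((114343 - 130978) + 4096) = 344615*(-16635 + 4096) = 344615*(-12539) = -4321127485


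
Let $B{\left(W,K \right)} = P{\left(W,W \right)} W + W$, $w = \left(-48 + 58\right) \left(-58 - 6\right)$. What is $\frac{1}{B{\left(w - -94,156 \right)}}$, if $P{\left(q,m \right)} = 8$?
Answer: $- \frac{1}{4914} \approx -0.0002035$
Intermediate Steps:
$w = -640$ ($w = 10 \left(-64\right) = -640$)
$B{\left(W,K \right)} = 9 W$ ($B{\left(W,K \right)} = 8 W + W = 9 W$)
$\frac{1}{B{\left(w - -94,156 \right)}} = \frac{1}{9 \left(-640 - -94\right)} = \frac{1}{9 \left(-640 + 94\right)} = \frac{1}{9 \left(-546\right)} = \frac{1}{-4914} = - \frac{1}{4914}$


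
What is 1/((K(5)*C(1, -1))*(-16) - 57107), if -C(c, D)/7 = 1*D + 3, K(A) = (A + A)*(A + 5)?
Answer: -1/34707 ≈ -2.8813e-5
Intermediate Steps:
K(A) = 2*A*(5 + A) (K(A) = (2*A)*(5 + A) = 2*A*(5 + A))
C(c, D) = -21 - 7*D (C(c, D) = -7*(1*D + 3) = -7*(D + 3) = -7*(3 + D) = -21 - 7*D)
1/((K(5)*C(1, -1))*(-16) - 57107) = 1/(((2*5*(5 + 5))*(-21 - 7*(-1)))*(-16) - 57107) = 1/(((2*5*10)*(-21 + 7))*(-16) - 57107) = 1/((100*(-14))*(-16) - 57107) = 1/(-1400*(-16) - 57107) = 1/(22400 - 57107) = 1/(-34707) = -1/34707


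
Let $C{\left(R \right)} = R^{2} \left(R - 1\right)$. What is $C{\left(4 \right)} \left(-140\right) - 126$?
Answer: $-6846$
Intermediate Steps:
$C{\left(R \right)} = R^{2} \left(-1 + R\right)$
$C{\left(4 \right)} \left(-140\right) - 126 = 4^{2} \left(-1 + 4\right) \left(-140\right) - 126 = 16 \cdot 3 \left(-140\right) - 126 = 48 \left(-140\right) - 126 = -6720 - 126 = -6846$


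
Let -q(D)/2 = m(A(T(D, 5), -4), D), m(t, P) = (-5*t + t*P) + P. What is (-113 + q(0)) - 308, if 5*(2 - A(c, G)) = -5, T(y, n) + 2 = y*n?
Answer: -391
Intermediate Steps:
T(y, n) = -2 + n*y (T(y, n) = -2 + y*n = -2 + n*y)
A(c, G) = 3 (A(c, G) = 2 - ⅕*(-5) = 2 + 1 = 3)
m(t, P) = P - 5*t + P*t (m(t, P) = (-5*t + P*t) + P = P - 5*t + P*t)
q(D) = 30 - 8*D (q(D) = -2*(D - 5*3 + D*3) = -2*(D - 15 + 3*D) = -2*(-15 + 4*D) = 30 - 8*D)
(-113 + q(0)) - 308 = (-113 + (30 - 8*0)) - 308 = (-113 + (30 + 0)) - 308 = (-113 + 30) - 308 = -83 - 308 = -391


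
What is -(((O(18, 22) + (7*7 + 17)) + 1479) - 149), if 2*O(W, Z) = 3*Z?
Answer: -1429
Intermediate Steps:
O(W, Z) = 3*Z/2 (O(W, Z) = (3*Z)/2 = 3*Z/2)
-(((O(18, 22) + (7*7 + 17)) + 1479) - 149) = -((((3/2)*22 + (7*7 + 17)) + 1479) - 149) = -(((33 + (49 + 17)) + 1479) - 149) = -(((33 + 66) + 1479) - 149) = -((99 + 1479) - 149) = -(1578 - 149) = -1*1429 = -1429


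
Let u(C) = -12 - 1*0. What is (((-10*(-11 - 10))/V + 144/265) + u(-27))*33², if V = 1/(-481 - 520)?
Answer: -60666759054/265 ≈ -2.2893e+8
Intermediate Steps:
V = -1/1001 (V = 1/(-1001) = -1/1001 ≈ -0.00099900)
u(C) = -12 (u(C) = -12 + 0 = -12)
(((-10*(-11 - 10))/V + 144/265) + u(-27))*33² = (((-10*(-11 - 10))/(-1/1001) + 144/265) - 12)*33² = ((-10*(-21)*(-1001) + 144*(1/265)) - 12)*1089 = ((210*(-1001) + 144/265) - 12)*1089 = ((-210210 + 144/265) - 12)*1089 = (-55705506/265 - 12)*1089 = -55708686/265*1089 = -60666759054/265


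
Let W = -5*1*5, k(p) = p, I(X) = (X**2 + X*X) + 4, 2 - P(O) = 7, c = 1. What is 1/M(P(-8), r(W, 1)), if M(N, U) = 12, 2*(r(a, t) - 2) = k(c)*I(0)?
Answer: 1/12 ≈ 0.083333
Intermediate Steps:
P(O) = -5 (P(O) = 2 - 1*7 = 2 - 7 = -5)
I(X) = 4 + 2*X**2 (I(X) = (X**2 + X**2) + 4 = 2*X**2 + 4 = 4 + 2*X**2)
W = -25 (W = -5*5 = -25)
r(a, t) = 4 (r(a, t) = 2 + (1*(4 + 2*0**2))/2 = 2 + (1*(4 + 2*0))/2 = 2 + (1*(4 + 0))/2 = 2 + (1*4)/2 = 2 + (1/2)*4 = 2 + 2 = 4)
1/M(P(-8), r(W, 1)) = 1/12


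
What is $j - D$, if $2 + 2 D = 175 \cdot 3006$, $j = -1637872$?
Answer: $-1900896$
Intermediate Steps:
$D = 263024$ ($D = -1 + \frac{175 \cdot 3006}{2} = -1 + \frac{1}{2} \cdot 526050 = -1 + 263025 = 263024$)
$j - D = -1637872 - 263024 = -1900896$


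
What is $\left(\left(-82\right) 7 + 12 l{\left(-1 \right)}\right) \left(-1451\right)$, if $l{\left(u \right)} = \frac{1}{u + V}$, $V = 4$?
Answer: $827070$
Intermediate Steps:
$l{\left(u \right)} = \frac{1}{4 + u}$ ($l{\left(u \right)} = \frac{1}{u + 4} = \frac{1}{4 + u}$)
$\left(\left(-82\right) 7 + 12 l{\left(-1 \right)}\right) \left(-1451\right) = \left(\left(-82\right) 7 + \frac{12}{4 - 1}\right) \left(-1451\right) = \left(-574 + \frac{12}{3}\right) \left(-1451\right) = \left(-574 + 12 \cdot \frac{1}{3}\right) \left(-1451\right) = \left(-574 + 4\right) \left(-1451\right) = \left(-570\right) \left(-1451\right) = 827070$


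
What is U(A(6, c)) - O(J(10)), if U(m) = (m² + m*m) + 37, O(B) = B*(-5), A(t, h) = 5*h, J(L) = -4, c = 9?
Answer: 4067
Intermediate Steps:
O(B) = -5*B
U(m) = 37 + 2*m² (U(m) = (m² + m²) + 37 = 2*m² + 37 = 37 + 2*m²)
U(A(6, c)) - O(J(10)) = (37 + 2*(5*9)²) - (-5)*(-4) = (37 + 2*45²) - 1*20 = (37 + 2*2025) - 20 = (37 + 4050) - 20 = 4087 - 20 = 4067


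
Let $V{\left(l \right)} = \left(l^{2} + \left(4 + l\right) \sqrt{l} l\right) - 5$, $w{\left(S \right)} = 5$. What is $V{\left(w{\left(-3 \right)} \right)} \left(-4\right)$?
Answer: $-80 - 180 \sqrt{5} \approx -482.49$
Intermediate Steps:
$V{\left(l \right)} = -5 + l^{2} + l^{\frac{3}{2}} \left(4 + l\right)$ ($V{\left(l \right)} = \left(l^{2} + \sqrt{l} \left(4 + l\right) l\right) - 5 = \left(l^{2} + l^{\frac{3}{2}} \left(4 + l\right)\right) - 5 = -5 + l^{2} + l^{\frac{3}{2}} \left(4 + l\right)$)
$V{\left(w{\left(-3 \right)} \right)} \left(-4\right) = \left(-5 + 5^{2} + 5^{\frac{5}{2}} + 4 \cdot 5^{\frac{3}{2}}\right) \left(-4\right) = \left(-5 + 25 + 25 \sqrt{5} + 4 \cdot 5 \sqrt{5}\right) \left(-4\right) = \left(-5 + 25 + 25 \sqrt{5} + 20 \sqrt{5}\right) \left(-4\right) = \left(20 + 45 \sqrt{5}\right) \left(-4\right) = -80 - 180 \sqrt{5}$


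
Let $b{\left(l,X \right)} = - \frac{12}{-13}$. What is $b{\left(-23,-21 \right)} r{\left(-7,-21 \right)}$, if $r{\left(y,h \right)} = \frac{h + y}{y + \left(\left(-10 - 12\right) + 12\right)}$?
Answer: $\frac{336}{221} \approx 1.5204$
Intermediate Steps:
$b{\left(l,X \right)} = \frac{12}{13}$ ($b{\left(l,X \right)} = \left(-12\right) \left(- \frac{1}{13}\right) = \frac{12}{13}$)
$r{\left(y,h \right)} = \frac{h + y}{-10 + y}$ ($r{\left(y,h \right)} = \frac{h + y}{y + \left(-22 + 12\right)} = \frac{h + y}{y - 10} = \frac{h + y}{-10 + y}$)
$b{\left(-23,-21 \right)} r{\left(-7,-21 \right)} = \frac{12 \frac{-21 - 7}{-10 - 7}}{13} = \frac{12 \frac{1}{-17} \left(-28\right)}{13} = \frac{12 \left(\left(- \frac{1}{17}\right) \left(-28\right)\right)}{13} = \frac{12}{13} \cdot \frac{28}{17} = \frac{336}{221}$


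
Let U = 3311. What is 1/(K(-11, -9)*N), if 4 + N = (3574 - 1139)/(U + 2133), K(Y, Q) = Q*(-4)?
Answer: -1361/174069 ≈ -0.0078187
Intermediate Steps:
K(Y, Q) = -4*Q
N = -19341/5444 (N = -4 + (3574 - 1139)/(3311 + 2133) = -4 + 2435/5444 = -19341/5444 ≈ -3.5527)
1/(K(-11, -9)*N) = 1/(-4*(-9)*(-19341/5444)) = 1/(36*(-19341/5444)) = 1/(-174069/1361) = -1361/174069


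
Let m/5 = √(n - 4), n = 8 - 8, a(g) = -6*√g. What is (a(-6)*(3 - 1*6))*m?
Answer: -180*√6 ≈ -440.91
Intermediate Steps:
n = 0
m = 10*I (m = 5*√(0 - 4) = 5*√(-4) = 5*(2*I) = 10*I ≈ 10.0*I)
(a(-6)*(3 - 1*6))*m = ((-6*I*√6)*(3 - 1*6))*(10*I) = ((-6*I*√6)*(3 - 6))*(10*I) = (-6*I*√6*(-3))*(10*I) = (18*I*√6)*(10*I) = -180*√6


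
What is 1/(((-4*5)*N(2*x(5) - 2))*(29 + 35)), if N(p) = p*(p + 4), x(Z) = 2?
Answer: -1/15360 ≈ -6.5104e-5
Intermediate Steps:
N(p) = p*(4 + p)
1/(((-4*5)*N(2*x(5) - 2))*(29 + 35)) = 1/(((-4*5)*((2*2 - 2)*(4 + (2*2 - 2))))*(29 + 35)) = 1/(-20*(4 - 2)*(4 + (4 - 2))*64) = 1/(-40*(4 + 2)*64) = 1/(-40*6*64) = 1/(-20*12*64) = 1/(-240*64) = 1/(-15360) = -1/15360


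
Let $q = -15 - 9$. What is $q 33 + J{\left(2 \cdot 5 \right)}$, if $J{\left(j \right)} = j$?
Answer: $-782$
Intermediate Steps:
$q = -24$ ($q = -15 - 9 = -24$)
$q 33 + J{\left(2 \cdot 5 \right)} = \left(-24\right) 33 + 2 \cdot 5 = -792 + 10 = -782$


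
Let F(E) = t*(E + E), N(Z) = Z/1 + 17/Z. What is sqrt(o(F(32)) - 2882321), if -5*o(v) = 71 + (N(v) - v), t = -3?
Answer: I*sqrt(1660225065)/24 ≈ 1697.7*I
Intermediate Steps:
N(Z) = Z + 17/Z (N(Z) = Z*1 + 17/Z = Z + 17/Z)
F(E) = -6*E (F(E) = -3*(E + E) = -6*E)
o(v) = -71/5 - 17/(5*v) (o(v) = -(71 + ((v + 17/v) - v))/5 = -(71 + 17/v)/5 = -71/5 - 17/(5*v))
sqrt(o(F(32)) - 2882321) = sqrt((-17 - (-426)*32)/(5*((-6*32))) - 2882321) = sqrt((1/5)*(-17 - 71*(-192))/(-192) - 2882321) = sqrt((1/5)*(-1/192)*(-17 + 13632) - 2882321) = sqrt((1/5)*(-1/192)*13615 - 2882321) = sqrt(-2723/192 - 2882321) = sqrt(-553408355/192) = I*sqrt(1660225065)/24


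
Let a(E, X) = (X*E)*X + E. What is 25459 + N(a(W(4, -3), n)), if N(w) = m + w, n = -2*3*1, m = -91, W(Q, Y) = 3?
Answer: 25479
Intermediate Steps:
n = -6 (n = -6*1 = -6)
a(E, X) = E + E*X² (a(E, X) = (E*X)*X + E = E*X² + E = E + E*X²)
N(w) = -91 + w
25459 + N(a(W(4, -3), n)) = 25459 + (-91 + 3*(1 + (-6)²)) = 25459 + (-91 + 3*(1 + 36)) = 25459 + (-91 + 3*37) = 25459 + (-91 + 111) = 25459 + 20 = 25479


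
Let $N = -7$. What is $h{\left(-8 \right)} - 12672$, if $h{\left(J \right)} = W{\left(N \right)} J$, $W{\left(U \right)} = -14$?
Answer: $-12560$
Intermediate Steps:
$h{\left(J \right)} = - 14 J$
$h{\left(-8 \right)} - 12672 = \left(-14\right) \left(-8\right) - 12672 = 112 - 12672 = -12560$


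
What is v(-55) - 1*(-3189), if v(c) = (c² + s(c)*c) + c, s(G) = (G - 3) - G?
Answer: 6324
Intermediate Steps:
s(G) = -3 (s(G) = (-3 + G) - G = -3)
v(c) = c² - 2*c (v(c) = (c² - 3*c) + c = c² - 2*c)
v(-55) - 1*(-3189) = -55*(-2 - 55) - 1*(-3189) = -55*(-57) + 3189 = 3135 + 3189 = 6324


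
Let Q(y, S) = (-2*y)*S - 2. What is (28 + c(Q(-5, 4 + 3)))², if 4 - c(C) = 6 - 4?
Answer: 900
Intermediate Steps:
Q(y, S) = -2 - 2*S*y (Q(y, S) = -2*S*y - 2 = -2 - 2*S*y)
c(C) = 2 (c(C) = 4 - (6 - 4) = 4 - 1*2 = 4 - 2 = 2)
(28 + c(Q(-5, 4 + 3)))² = (28 + 2)² = 30² = 900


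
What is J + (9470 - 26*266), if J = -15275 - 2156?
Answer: -14877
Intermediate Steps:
J = -17431
J + (9470 - 26*266) = -17431 + (9470 - 26*266) = -17431 + (9470 - 1*6916) = -17431 + (9470 - 6916) = -17431 + 2554 = -14877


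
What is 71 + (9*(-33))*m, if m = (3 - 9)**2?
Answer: -10621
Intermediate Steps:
m = 36 (m = (-6)**2 = 36)
71 + (9*(-33))*m = 71 + (9*(-33))*36 = 71 - 297*36 = 71 - 10692 = -10621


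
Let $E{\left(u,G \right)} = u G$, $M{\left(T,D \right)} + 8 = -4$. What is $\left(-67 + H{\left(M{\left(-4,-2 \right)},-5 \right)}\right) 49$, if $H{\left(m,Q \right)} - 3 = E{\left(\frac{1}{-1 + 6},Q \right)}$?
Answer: $-3185$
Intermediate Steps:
$M{\left(T,D \right)} = -12$ ($M{\left(T,D \right)} = -8 - 4 = -12$)
$E{\left(u,G \right)} = G u$
$H{\left(m,Q \right)} = 3 + \frac{Q}{5}$ ($H{\left(m,Q \right)} = 3 + \frac{Q}{-1 + 6} = 3 + \frac{Q}{5}$)
$\left(-67 + H{\left(M{\left(-4,-2 \right)},-5 \right)}\right) 49 = \left(-67 + \left(3 + \frac{1}{5} \left(-5\right)\right)\right) 49 = \left(-67 + \left(3 - 1\right)\right) 49 = \left(-67 + 2\right) 49 = \left(-65\right) 49 = -3185$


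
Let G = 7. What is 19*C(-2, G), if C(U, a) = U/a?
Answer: -38/7 ≈ -5.4286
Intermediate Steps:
19*C(-2, G) = 19*(-2/7) = -38/7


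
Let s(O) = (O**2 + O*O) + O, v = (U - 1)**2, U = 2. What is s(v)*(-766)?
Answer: -2298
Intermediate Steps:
v = 1 (v = (2 - 1)**2 = 1**2 = 1)
s(O) = O + 2*O**2 (s(O) = (O**2 + O**2) + O = 2*O**2 + O = O + 2*O**2)
s(v)*(-766) = (1*(1 + 2*1))*(-766) = (1*(1 + 2))*(-766) = (1*3)*(-766) = 3*(-766) = -2298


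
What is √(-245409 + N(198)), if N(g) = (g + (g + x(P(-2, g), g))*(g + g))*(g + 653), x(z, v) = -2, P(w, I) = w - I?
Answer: √65974305 ≈ 8122.5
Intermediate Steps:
N(g) = (653 + g)*(g + 2*g*(-2 + g)) (N(g) = (g + (g - 2)*(g + g))*(g + 653) = (g + (-2 + g)*(2*g))*(653 + g) = (g + 2*g*(-2 + g))*(653 + g) = (653 + g)*(g + 2*g*(-2 + g)))
√(-245409 + N(198)) = √(-245409 + 198*(-1959 + 2*198² + 1303*198)) = √(-245409 + 198*(-1959 + 2*39204 + 257994)) = √(-245409 + 198*(-1959 + 78408 + 257994)) = √(-245409 + 198*334443) = √(-245409 + 66219714) = √65974305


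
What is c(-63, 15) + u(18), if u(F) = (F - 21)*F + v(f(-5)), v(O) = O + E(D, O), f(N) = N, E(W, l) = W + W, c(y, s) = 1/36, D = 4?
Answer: -1835/36 ≈ -50.972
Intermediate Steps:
c(y, s) = 1/36
E(W, l) = 2*W
v(O) = 8 + O (v(O) = O + 2*4 = O + 8 = 8 + O)
u(F) = 3 + F*(-21 + F) (u(F) = (F - 21)*F + (8 - 5) = (-21 + F)*F + 3 = F*(-21 + F) + 3 = 3 + F*(-21 + F))
c(-63, 15) + u(18) = 1/36 + (3 + 18**2 - 21*18) = 1/36 + (3 + 324 - 378) = 1/36 - 51 = -1835/36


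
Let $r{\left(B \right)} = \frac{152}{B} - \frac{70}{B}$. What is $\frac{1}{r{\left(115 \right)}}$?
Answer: $\frac{115}{82} \approx 1.4024$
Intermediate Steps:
$r{\left(B \right)} = \frac{82}{B}$
$\frac{1}{r{\left(115 \right)}} = \frac{1}{82 \cdot \frac{1}{115}} = \frac{1}{\frac{82}{115}} = \frac{115}{82}$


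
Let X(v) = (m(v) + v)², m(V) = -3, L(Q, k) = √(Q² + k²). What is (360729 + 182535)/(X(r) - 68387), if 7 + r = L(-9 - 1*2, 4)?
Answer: -370234416/46443677 + 543264*√137/232218385 ≈ -7.9443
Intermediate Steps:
r = -7 + √137 (r = -7 + √((-9 - 1*2)² + 4²) = -7 + √((-9 - 2)² + 16) = -7 + √((-11)² + 16) = -7 + √(121 + 16) = -7 + √137 ≈ 4.7047)
X(v) = (-3 + v)²
(360729 + 182535)/(X(r) - 68387) = (360729 + 182535)/((-3 + (-7 + √137))² - 68387) = 543264/((-10 + √137)² - 68387) = 543264/(-68387 + (-10 + √137)²)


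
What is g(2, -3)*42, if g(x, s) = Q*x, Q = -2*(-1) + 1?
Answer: 252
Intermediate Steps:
Q = 3 (Q = 2 + 1 = 3)
g(x, s) = 3*x
g(2, -3)*42 = (3*2)*42 = 6*42 = 252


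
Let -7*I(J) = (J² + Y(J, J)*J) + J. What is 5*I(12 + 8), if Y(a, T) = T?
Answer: -4100/7 ≈ -585.71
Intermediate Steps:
I(J) = -2*J²/7 - J/7 (I(J) = -((J² + J*J) + J)/7 = -((J² + J²) + J)/7 = -(2*J² + J)/7 = -(J + 2*J²)/7 = -2*J²/7 - J/7)
5*I(12 + 8) = 5*(-(12 + 8)*(1 + 2*(12 + 8))/7) = 5*(-⅐*20*(1 + 2*20)) = 5*(-⅐*20*(1 + 40)) = 5*(-⅐*20*41) = 5*(-820/7) = -4100/7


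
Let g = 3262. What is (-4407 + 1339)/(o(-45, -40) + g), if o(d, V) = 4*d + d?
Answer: -3068/3037 ≈ -1.0102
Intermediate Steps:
o(d, V) = 5*d
(-4407 + 1339)/(o(-45, -40) + g) = (-4407 + 1339)/(5*(-45) + 3262) = -3068/(-225 + 3262) = -3068/3037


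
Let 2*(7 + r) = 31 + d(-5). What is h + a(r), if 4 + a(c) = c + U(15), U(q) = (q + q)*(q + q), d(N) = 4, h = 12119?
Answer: 26051/2 ≈ 13026.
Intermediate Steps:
U(q) = 4*q**2 (U(q) = (2*q)*(2*q) = 4*q**2)
r = 21/2 (r = -7 + (31 + 4)/2 = -7 + (1/2)*35 = -7 + 35/2 = 21/2 ≈ 10.500)
a(c) = 896 + c (a(c) = -4 + (c + 4*15**2) = -4 + (c + 4*225) = -4 + (c + 900) = -4 + (900 + c) = 896 + c)
h + a(r) = 12119 + (896 + 21/2) = 12119 + 1813/2 = 26051/2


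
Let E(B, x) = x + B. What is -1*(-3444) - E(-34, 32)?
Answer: 3446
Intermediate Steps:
E(B, x) = B + x
-1*(-3444) - E(-34, 32) = -1*(-3444) - (-34 + 32) = 3444 - 1*(-2) = 3444 + 2 = 3446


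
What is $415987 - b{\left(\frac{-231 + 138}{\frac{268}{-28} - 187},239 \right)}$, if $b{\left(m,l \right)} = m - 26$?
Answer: $\frac{572433237}{1376} \approx 4.1601 \cdot 10^{5}$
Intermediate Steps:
$b{\left(m,l \right)} = -26 + m$ ($b{\left(m,l \right)} = m - 26 = -26 + m$)
$415987 - b{\left(\frac{-231 + 138}{\frac{268}{-28} - 187},239 \right)} = 415987 - \left(-26 + \frac{-231 + 138}{\frac{268}{-28} - 187}\right) = 415987 - \left(-26 - \frac{93}{268 \left(- \frac{1}{28}\right) - 187}\right) = 415987 - \left(-26 - \frac{93}{- \frac{67}{7} - 187}\right) = 415987 - \left(-26 - \frac{93}{- \frac{1376}{7}}\right) = 415987 - \left(-26 - - \frac{651}{1376}\right) = 415987 - \left(-26 + \frac{651}{1376}\right) = 415987 - - \frac{35125}{1376} = 415987 + \frac{35125}{1376} = \frac{572433237}{1376}$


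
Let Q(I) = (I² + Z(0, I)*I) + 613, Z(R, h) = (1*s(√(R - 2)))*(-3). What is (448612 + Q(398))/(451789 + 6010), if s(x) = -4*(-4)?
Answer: 588525/457799 ≈ 1.2856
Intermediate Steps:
s(x) = 16
Z(R, h) = -48 (Z(R, h) = (1*16)*(-3) = 16*(-3) = -48)
Q(I) = 613 + I² - 48*I (Q(I) = (I² - 48*I) + 613 = 613 + I² - 48*I)
(448612 + Q(398))/(451789 + 6010) = (448612 + (613 + 398² - 48*398))/(451789 + 6010) = (448612 + (613 + 158404 - 19104))/457799 = (448612 + 139913)*(1/457799) = 588525*(1/457799) = 588525/457799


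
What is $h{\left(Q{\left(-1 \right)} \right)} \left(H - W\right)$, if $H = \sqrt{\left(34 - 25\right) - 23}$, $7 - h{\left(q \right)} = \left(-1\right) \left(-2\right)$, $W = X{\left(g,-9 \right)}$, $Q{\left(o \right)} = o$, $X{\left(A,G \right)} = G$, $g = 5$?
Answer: $45 + 5 i \sqrt{14} \approx 45.0 + 18.708 i$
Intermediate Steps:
$W = -9$
$h{\left(q \right)} = 5$ ($h{\left(q \right)} = 7 - \left(-1\right) \left(-2\right) = 7 - 2 = 5$)
$H = i \sqrt{14}$ ($H = \sqrt{\left(34 - 25\right) - 23} = \sqrt{9 - 23} = \sqrt{-14} = i \sqrt{14} \approx 3.7417 i$)
$h{\left(Q{\left(-1 \right)} \right)} \left(H - W\right) = 5 \left(i \sqrt{14} - -9\right) = 5 \left(i \sqrt{14} + 9\right) = 5 \left(9 + i \sqrt{14}\right) = 45 + 5 i \sqrt{14}$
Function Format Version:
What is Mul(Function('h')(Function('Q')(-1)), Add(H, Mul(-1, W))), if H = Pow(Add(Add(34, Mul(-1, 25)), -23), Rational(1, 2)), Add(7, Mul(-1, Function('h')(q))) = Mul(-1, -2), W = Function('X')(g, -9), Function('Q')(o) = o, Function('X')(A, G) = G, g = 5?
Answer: Add(45, Mul(5, I, Pow(14, Rational(1, 2)))) ≈ Add(45.000, Mul(18.708, I))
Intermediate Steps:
W = -9
Function('h')(q) = 5 (Function('h')(q) = Add(7, Mul(-1, Mul(-1, -2))) = Add(7, Mul(-1, 2)) = Add(7, -2) = 5)
H = Mul(I, Pow(14, Rational(1, 2))) (H = Pow(Add(Add(34, -25), -23), Rational(1, 2)) = Pow(Add(9, -23), Rational(1, 2)) = Pow(-14, Rational(1, 2)) = Mul(I, Pow(14, Rational(1, 2))) ≈ Mul(3.7417, I))
Mul(Function('h')(Function('Q')(-1)), Add(H, Mul(-1, W))) = Mul(5, Add(Mul(I, Pow(14, Rational(1, 2))), Mul(-1, -9))) = Mul(5, Add(Mul(I, Pow(14, Rational(1, 2))), 9)) = Mul(5, Add(9, Mul(I, Pow(14, Rational(1, 2))))) = Add(45, Mul(5, I, Pow(14, Rational(1, 2))))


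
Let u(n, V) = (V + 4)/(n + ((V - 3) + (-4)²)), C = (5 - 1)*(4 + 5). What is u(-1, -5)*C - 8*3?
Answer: -204/7 ≈ -29.143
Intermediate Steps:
C = 36 (C = 4*9 = 36)
u(n, V) = (4 + V)/(13 + V + n) (u(n, V) = (4 + V)/(n + ((-3 + V) + 16)) = (4 + V)/(n + (13 + V)) = (4 + V)/(13 + V + n))
u(-1, -5)*C - 8*3 = ((4 - 5)/(13 - 5 - 1))*36 - 8*3 = (-1/7)*36 - 24 = ((⅐)*(-1))*36 - 24 = -⅐*36 - 24 = -36/7 - 24 = -204/7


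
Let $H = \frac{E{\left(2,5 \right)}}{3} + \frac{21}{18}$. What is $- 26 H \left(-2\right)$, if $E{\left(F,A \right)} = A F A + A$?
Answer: $1014$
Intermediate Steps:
$E{\left(F,A \right)} = A + F A^{2}$ ($E{\left(F,A \right)} = F A^{2} + A = A + F A^{2}$)
$H = \frac{39}{2}$ ($H = \frac{5 \left(1 + 5 \cdot 2\right)}{3} + \frac{21}{18} = 5 \left(1 + 10\right) \frac{1}{3} + 21 \cdot \frac{1}{18} = 5 \cdot 11 \cdot \frac{1}{3} + \frac{7}{6} = 55 \cdot \frac{1}{3} + \frac{7}{6} = \frac{55}{3} + \frac{7}{6} = \frac{39}{2} \approx 19.5$)
$- 26 H \left(-2\right) = \left(-26\right) \frac{39}{2} \left(-2\right) = \left(-507\right) \left(-2\right) = 1014$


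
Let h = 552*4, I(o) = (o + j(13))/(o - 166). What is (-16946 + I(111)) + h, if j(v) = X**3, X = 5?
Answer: -810826/55 ≈ -14742.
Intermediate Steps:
j(v) = 125 (j(v) = 5**3 = 125)
I(o) = (125 + o)/(-166 + o) (I(o) = (o + 125)/(o - 166) = (125 + o)/(-166 + o))
h = 2208
(-16946 + I(111)) + h = (-16946 + (125 + 111)/(-166 + 111)) + 2208 = (-16946 + 236/(-55)) + 2208 = (-16946 - 1/55*236) + 2208 = (-16946 - 236/55) + 2208 = -932266/55 + 2208 = -810826/55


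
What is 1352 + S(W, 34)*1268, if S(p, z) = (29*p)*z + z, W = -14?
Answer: -17459008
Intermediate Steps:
S(p, z) = z + 29*p*z (S(p, z) = 29*p*z + z = z + 29*p*z)
1352 + S(W, 34)*1268 = 1352 + (34*(1 + 29*(-14)))*1268 = 1352 + (34*(1 - 406))*1268 = 1352 + (34*(-405))*1268 = 1352 - 13770*1268 = 1352 - 17460360 = -17459008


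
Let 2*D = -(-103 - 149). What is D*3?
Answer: 378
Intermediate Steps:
D = 126 (D = (-(-103 - 149))/2 = (-1*(-252))/2 = (1/2)*252 = 126)
D*3 = 126*3 = 378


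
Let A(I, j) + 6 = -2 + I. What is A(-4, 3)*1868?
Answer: -22416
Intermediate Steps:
A(I, j) = -8 + I (A(I, j) = -6 + (-2 + I) = -8 + I)
A(-4, 3)*1868 = (-8 - 4)*1868 = -12*1868 = -22416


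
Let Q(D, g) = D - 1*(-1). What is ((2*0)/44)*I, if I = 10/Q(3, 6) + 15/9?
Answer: 0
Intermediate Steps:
Q(D, g) = 1 + D (Q(D, g) = D + 1 = 1 + D)
I = 25/6 (I = 10/(1 + 3) + 15/9 = 10/4 + 15*(1/9) = 10*(1/4) + 5/3 = 5/2 + 5/3 = 25/6 ≈ 4.1667)
((2*0)/44)*I = ((2*0)/44)*(25/6) = ((1/44)*0)*(25/6) = 0*(25/6) = 0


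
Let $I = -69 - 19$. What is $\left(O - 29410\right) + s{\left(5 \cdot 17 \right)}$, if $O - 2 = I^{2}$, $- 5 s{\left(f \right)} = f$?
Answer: $-21681$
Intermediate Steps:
$s{\left(f \right)} = - \frac{f}{5}$
$I = -88$ ($I = -69 - 19 = -88$)
$O = 7746$ ($O = 2 + \left(-88\right)^{2} = 2 + 7744 = 7746$)
$\left(O - 29410\right) + s{\left(5 \cdot 17 \right)} = \left(7746 - 29410\right) - \frac{5 \cdot 17}{5} = -21664 - 17 = -21681$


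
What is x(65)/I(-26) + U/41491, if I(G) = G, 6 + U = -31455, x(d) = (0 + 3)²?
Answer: -1191405/1078766 ≈ -1.1044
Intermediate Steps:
x(d) = 9 (x(d) = 3² = 9)
U = -31461 (U = -6 - 31455 = -31461)
x(65)/I(-26) + U/41491 = 9/(-26) - 31461/41491 = 9*(-1/26) - 31461*1/41491 = -9/26 - 31461/41491 = -1191405/1078766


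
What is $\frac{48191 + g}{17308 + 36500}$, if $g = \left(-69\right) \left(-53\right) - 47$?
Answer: $\frac{17267}{17936} \approx 0.9627$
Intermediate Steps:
$g = 3610$ ($g = 3657 - 47 = 3610$)
$\frac{48191 + g}{17308 + 36500} = \frac{48191 + 3610}{17308 + 36500} = \frac{51801}{53808} = 51801 \cdot \frac{1}{53808} = \frac{17267}{17936}$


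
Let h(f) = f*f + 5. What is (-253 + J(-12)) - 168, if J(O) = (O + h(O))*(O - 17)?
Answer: -4394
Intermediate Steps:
h(f) = 5 + f² (h(f) = f² + 5 = 5 + f²)
J(O) = (-17 + O)*(5 + O + O²) (J(O) = (O + (5 + O²))*(O - 17) = (5 + O + O²)*(-17 + O) = (-17 + O)*(5 + O + O²))
(-253 + J(-12)) - 168 = (-253 + (-85 + (-12)³ - 16*(-12)² - 12*(-12))) - 168 = (-253 + (-85 - 1728 - 16*144 + 144)) - 168 = (-253 + (-85 - 1728 - 2304 + 144)) - 168 = (-253 - 3973) - 168 = -4226 - 168 = -4394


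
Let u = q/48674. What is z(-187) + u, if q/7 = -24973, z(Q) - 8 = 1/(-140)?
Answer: 14996333/3407180 ≈ 4.4014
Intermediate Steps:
z(Q) = 1119/140 (z(Q) = 8 + 1/(-140) = 8 - 1/140 = 1119/140)
q = -174811 (q = 7*(-24973) = -174811)
u = -174811/48674 ≈ -3.5915
z(-187) + u = 1119/140 - 174811/48674 = 14996333/3407180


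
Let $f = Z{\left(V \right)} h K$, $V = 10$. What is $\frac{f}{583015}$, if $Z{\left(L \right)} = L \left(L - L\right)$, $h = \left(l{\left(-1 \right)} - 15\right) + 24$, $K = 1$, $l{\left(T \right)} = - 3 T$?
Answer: $0$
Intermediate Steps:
$h = 12$ ($h = \left(\left(-3\right) \left(-1\right) - 15\right) + 24 = \left(3 - 15\right) + 24 = -12 + 24 = 12$)
$Z{\left(L \right)} = 0$ ($Z{\left(L \right)} = L 0 = 0$)
$f = 0$ ($f = 0 \cdot 12 \cdot 1 = 0 \cdot 1 = 0$)
$\frac{f}{583015} = \frac{0}{583015} = 0 \cdot \frac{1}{583015} = 0$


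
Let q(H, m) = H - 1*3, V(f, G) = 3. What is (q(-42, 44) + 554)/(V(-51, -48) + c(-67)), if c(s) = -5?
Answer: -509/2 ≈ -254.50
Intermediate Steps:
q(H, m) = -3 + H (q(H, m) = H - 3 = -3 + H)
(q(-42, 44) + 554)/(V(-51, -48) + c(-67)) = ((-3 - 42) + 554)/(3 - 5) = (-45 + 554)/(-2) = 509*(-½) = -509/2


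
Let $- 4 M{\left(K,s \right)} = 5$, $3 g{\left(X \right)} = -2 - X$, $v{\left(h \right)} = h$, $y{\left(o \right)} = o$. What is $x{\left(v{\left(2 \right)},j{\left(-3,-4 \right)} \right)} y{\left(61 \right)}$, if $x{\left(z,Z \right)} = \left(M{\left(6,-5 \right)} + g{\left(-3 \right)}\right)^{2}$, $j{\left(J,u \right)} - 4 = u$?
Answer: $\frac{7381}{144} \approx 51.257$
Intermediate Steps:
$j{\left(J,u \right)} = 4 + u$
$g{\left(X \right)} = - \frac{2}{3} - \frac{X}{3}$ ($g{\left(X \right)} = \frac{-2 - X}{3} = - \frac{2}{3} - \frac{X}{3}$)
$M{\left(K,s \right)} = - \frac{5}{4}$ ($M{\left(K,s \right)} = \left(- \frac{1}{4}\right) 5 = - \frac{5}{4}$)
$x{\left(z,Z \right)} = \frac{121}{144}$ ($x{\left(z,Z \right)} = \left(- \frac{5}{4} - - \frac{1}{3}\right)^{2} = \left(- \frac{5}{4} + \left(- \frac{2}{3} + 1\right)\right)^{2} = \left(- \frac{5}{4} + \frac{1}{3}\right)^{2} = \left(- \frac{11}{12}\right)^{2} = \frac{121}{144}$)
$x{\left(v{\left(2 \right)},j{\left(-3,-4 \right)} \right)} y{\left(61 \right)} = \frac{121}{144} \cdot 61 = \frac{7381}{144}$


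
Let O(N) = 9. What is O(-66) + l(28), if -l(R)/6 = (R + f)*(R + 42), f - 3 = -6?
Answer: -10491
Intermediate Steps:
f = -3 (f = 3 - 6 = -3)
l(R) = -6*(-3 + R)*(42 + R) (l(R) = -6*(R - 3)*(R + 42) = -6*(-3 + R)*(42 + R))
O(-66) + l(28) = 9 + (756 - 234*28 - 6*28²) = 9 + (756 - 6552 - 6*784) = 9 + (756 - 6552 - 4704) = 9 - 10500 = -10491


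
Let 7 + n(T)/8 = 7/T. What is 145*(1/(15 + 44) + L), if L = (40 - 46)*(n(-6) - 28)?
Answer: 4790945/59 ≈ 81203.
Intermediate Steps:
n(T) = -56 + 56/T (n(T) = -56 + 8*(7/T) = -56 + 56/T)
L = 560 (L = (40 - 46)*((-56 + 56/(-6)) - 28) = -6*((-56 + 56*(-⅙)) - 28) = -6*((-56 - 28/3) - 28) = -6*(-196/3 - 28) = -6*(-280/3) = 560)
145*(1/(15 + 44) + L) = 145*(1/(15 + 44) + 560) = 145*(1/59 + 560) = 145*(33041/59) = 4790945/59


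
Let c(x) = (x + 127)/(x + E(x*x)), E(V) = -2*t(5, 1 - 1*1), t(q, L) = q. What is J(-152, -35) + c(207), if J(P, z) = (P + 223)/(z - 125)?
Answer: 39453/31520 ≈ 1.2517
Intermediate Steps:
J(P, z) = (223 + P)/(-125 + z)
E(V) = -10 (E(V) = -2*5 = -10)
c(x) = (127 + x)/(-10 + x) (c(x) = (x + 127)/(x - 10) = (127 + x)/(-10 + x))
J(-152, -35) + c(207) = (223 - 152)/(-125 - 35) + (127 + 207)/(-10 + 207) = 71/(-160) + 334/197 = -1/160*71 + (1/197)*334 = -71/160 + 334/197 = 39453/31520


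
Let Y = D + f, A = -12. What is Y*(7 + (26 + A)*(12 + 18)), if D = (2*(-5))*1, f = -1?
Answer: -4697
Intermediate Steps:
D = -10 (D = -10*1 = -10)
Y = -11 (Y = -10 - 1 = -11)
Y*(7 + (26 + A)*(12 + 18)) = -11*(7 + (26 - 12)*(12 + 18)) = -11*(7 + 14*30) = -11*(7 + 420) = -11*427 = -4697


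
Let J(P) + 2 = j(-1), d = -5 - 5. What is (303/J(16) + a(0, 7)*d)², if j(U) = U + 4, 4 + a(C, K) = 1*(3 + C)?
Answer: 97969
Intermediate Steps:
a(C, K) = -1 + C (a(C, K) = -4 + 1*(3 + C) = -4 + (3 + C) = -1 + C)
j(U) = 4 + U
d = -10
J(P) = 1 (J(P) = -2 + (4 - 1) = -2 + 3 = 1)
(303/J(16) + a(0, 7)*d)² = (303/1 + (-1 + 0)*(-10))² = (303*1 - 1*(-10))² = (303 + 10)² = 313² = 97969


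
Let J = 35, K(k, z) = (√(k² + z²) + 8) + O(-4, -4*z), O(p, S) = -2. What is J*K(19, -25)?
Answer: 210 + 35*√986 ≈ 1309.0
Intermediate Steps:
K(k, z) = 6 + √(k² + z²) (K(k, z) = (√(k² + z²) + 8) - 2 = (8 + √(k² + z²)) - 2 = 6 + √(k² + z²))
J*K(19, -25) = 35*(6 + √(19² + (-25)²)) = 35*(6 + √(361 + 625)) = 35*(6 + √986) = 210 + 35*√986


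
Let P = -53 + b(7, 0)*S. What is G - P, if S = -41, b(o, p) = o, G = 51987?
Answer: 52327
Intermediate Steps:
P = -340 (P = -53 + 7*(-41) = -53 - 287 = -340)
G - P = 51987 - 1*(-340) = 51987 + 340 = 52327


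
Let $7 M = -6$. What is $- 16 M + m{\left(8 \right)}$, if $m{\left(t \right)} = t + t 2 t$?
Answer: $\frac{1048}{7} \approx 149.71$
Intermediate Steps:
$M = - \frac{6}{7}$ ($M = \frac{1}{7} \left(-6\right) = - \frac{6}{7} \approx -0.85714$)
$m{\left(t \right)} = t + 2 t^{2}$ ($m{\left(t \right)} = t + 2 t t = t + 2 t^{2}$)
$- 16 M + m{\left(8 \right)} = \left(-16\right) \left(- \frac{6}{7}\right) + 8 \left(1 + 2 \cdot 8\right) = \frac{96}{7} + 8 \left(1 + 16\right) = \frac{96}{7} + 8 \cdot 17 = \frac{96}{7} + 136 = \frac{1048}{7}$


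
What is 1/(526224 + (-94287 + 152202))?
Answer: 1/584139 ≈ 1.7119e-6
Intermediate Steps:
1/(526224 + (-94287 + 152202)) = 1/(526224 + 57915) = 1/584139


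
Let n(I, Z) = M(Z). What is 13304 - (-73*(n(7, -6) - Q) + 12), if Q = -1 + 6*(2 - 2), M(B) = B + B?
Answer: 12489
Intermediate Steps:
M(B) = 2*B
n(I, Z) = 2*Z
Q = -1 (Q = -1 + 6*0 = -1 + 0 = -1)
13304 - (-73*(n(7, -6) - Q) + 12) = 13304 - (-73*(2*(-6) - 1*(-1)) + 12) = 13304 - (-73*(-12 + 1) + 12) = 13304 - (-73*(-11) + 12) = 13304 - (803 + 12) = 13304 - 1*815 = 13304 - 815 = 12489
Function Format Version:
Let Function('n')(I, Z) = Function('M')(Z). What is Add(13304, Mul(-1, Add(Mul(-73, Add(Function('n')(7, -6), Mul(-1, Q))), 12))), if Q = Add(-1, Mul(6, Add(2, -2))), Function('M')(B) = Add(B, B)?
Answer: 12489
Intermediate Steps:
Function('M')(B) = Mul(2, B)
Function('n')(I, Z) = Mul(2, Z)
Q = -1 (Q = Add(-1, Mul(6, 0)) = Add(-1, 0) = -1)
Add(13304, Mul(-1, Add(Mul(-73, Add(Function('n')(7, -6), Mul(-1, Q))), 12))) = Add(13304, Mul(-1, Add(Mul(-73, Add(Mul(2, -6), Mul(-1, -1))), 12))) = Add(13304, Mul(-1, Add(Mul(-73, Add(-12, 1)), 12))) = Add(13304, Mul(-1, Add(Mul(-73, -11), 12))) = Add(13304, Mul(-1, Add(803, 12))) = Add(13304, Mul(-1, 815)) = Add(13304, -815) = 12489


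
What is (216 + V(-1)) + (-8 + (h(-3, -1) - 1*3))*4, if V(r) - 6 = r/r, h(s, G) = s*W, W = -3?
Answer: 215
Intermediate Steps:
h(s, G) = -3*s (h(s, G) = s*(-3) = -3*s)
V(r) = 7 (V(r) = 6 + r/r = 6 + 1 = 7)
(216 + V(-1)) + (-8 + (h(-3, -1) - 1*3))*4 = (216 + 7) + (-8 + (-3*(-3) - 1*3))*4 = 223 + (-8 + (9 - 3))*4 = 223 + (-8 + 6)*4 = 223 - 2*4 = 223 - 8 = 215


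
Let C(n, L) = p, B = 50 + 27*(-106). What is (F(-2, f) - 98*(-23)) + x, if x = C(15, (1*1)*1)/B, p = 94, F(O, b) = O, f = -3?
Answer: 3166265/1406 ≈ 2252.0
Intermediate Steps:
B = -2812 (B = 50 - 2862 = -2812)
C(n, L) = 94
x = -47/1406 (x = 94/(-2812) = 94*(-1/2812) = -47/1406 ≈ -0.033428)
(F(-2, f) - 98*(-23)) + x = (-2 - 98*(-23)) - 47/1406 = (-2 + 2254) - 47/1406 = 2252 - 47/1406 = 3166265/1406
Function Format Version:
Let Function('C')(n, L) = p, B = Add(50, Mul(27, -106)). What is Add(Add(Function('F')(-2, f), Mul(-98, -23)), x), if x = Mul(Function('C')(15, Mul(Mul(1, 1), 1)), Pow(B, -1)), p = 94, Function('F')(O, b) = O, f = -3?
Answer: Rational(3166265, 1406) ≈ 2252.0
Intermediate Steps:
B = -2812 (B = Add(50, -2862) = -2812)
Function('C')(n, L) = 94
x = Rational(-47, 1406) (x = Mul(94, Pow(-2812, -1)) = Mul(94, Rational(-1, 2812)) = Rational(-47, 1406) ≈ -0.033428)
Add(Add(Function('F')(-2, f), Mul(-98, -23)), x) = Add(Add(-2, Mul(-98, -23)), Rational(-47, 1406)) = Add(Add(-2, 2254), Rational(-47, 1406)) = Add(2252, Rational(-47, 1406)) = Rational(3166265, 1406)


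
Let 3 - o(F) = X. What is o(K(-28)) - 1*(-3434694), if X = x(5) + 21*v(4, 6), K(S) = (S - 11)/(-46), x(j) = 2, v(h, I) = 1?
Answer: 3434674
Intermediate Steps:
K(S) = 11/46 - S/46 (K(S) = (-11 + S)*(-1/46) = 11/46 - S/46)
X = 23 (X = 2 + 21*1 = 2 + 21 = 23)
o(F) = -20 (o(F) = 3 - 1*23 = 3 - 23 = -20)
o(K(-28)) - 1*(-3434694) = -20 - 1*(-3434694) = -20 + 3434694 = 3434674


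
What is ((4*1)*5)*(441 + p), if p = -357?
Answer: 1680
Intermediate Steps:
((4*1)*5)*(441 + p) = ((4*1)*5)*(441 - 357) = (4*5)*84 = 20*84 = 1680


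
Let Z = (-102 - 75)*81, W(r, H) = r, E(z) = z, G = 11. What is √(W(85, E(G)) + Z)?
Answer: 2*I*√3563 ≈ 119.38*I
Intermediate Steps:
Z = -14337 (Z = -177*81 = -14337)
√(W(85, E(G)) + Z) = √(85 - 14337) = √(-14252) = 2*I*√3563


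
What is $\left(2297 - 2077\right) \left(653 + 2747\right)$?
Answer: $748000$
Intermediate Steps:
$\left(2297 - 2077\right) \left(653 + 2747\right) = 220 \cdot 3400 = 748000$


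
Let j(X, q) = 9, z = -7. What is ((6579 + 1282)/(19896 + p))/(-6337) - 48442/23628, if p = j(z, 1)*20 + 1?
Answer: -3081681022583/1503070989486 ≈ -2.0503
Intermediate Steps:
p = 181 (p = 9*20 + 1 = 180 + 1 = 181)
((6579 + 1282)/(19896 + p))/(-6337) - 48442/23628 = ((6579 + 1282)/(19896 + 181))/(-6337) - 48442/23628 = (7861/20077)*(-1/6337) - 48442*1/23628 = (7861*(1/20077))*(-1/6337) - 24221/11814 = (7861/20077)*(-1/6337) - 24221/11814 = -7861/127227949 - 24221/11814 = -3081681022583/1503070989486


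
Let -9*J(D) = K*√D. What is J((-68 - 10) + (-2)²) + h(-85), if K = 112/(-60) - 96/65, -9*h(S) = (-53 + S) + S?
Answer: 223/9 + 652*I*√74/1755 ≈ 24.778 + 3.1959*I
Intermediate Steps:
h(S) = 53/9 - 2*S/9 (h(S) = -((-53 + S) + S)/9 = -(-53 + 2*S)/9 = 53/9 - 2*S/9)
K = -652/195 (K = 112*(-1/60) - 96*1/65 = -28/15 - 96/65 = -652/195 ≈ -3.3436)
J(D) = 652*√D/1755 (J(D) = -(-652)*√D/1755 = 652*√D/1755)
J((-68 - 10) + (-2)²) + h(-85) = 652*√((-68 - 10) + (-2)²)/1755 + (53/9 - 2/9*(-85)) = 652*√(-78 + 4)/1755 + (53/9 + 170/9) = 652*√(-74)/1755 + 223/9 = 652*(I*√74)/1755 + 223/9 = 652*I*√74/1755 + 223/9 = 223/9 + 652*I*√74/1755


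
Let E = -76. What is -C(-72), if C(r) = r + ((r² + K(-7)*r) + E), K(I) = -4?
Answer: -5324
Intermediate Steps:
C(r) = -76 + r² - 3*r (C(r) = r + ((r² - 4*r) - 76) = r + (-76 + r² - 4*r) = -76 + r² - 3*r)
-C(-72) = -(-76 + (-72)² - 3*(-72)) = -(-76 + 5184 + 216) = -1*5324 = -5324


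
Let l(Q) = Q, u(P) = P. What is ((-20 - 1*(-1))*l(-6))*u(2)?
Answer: 228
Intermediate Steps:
((-20 - 1*(-1))*l(-6))*u(2) = ((-20 - 1*(-1))*(-6))*2 = ((-20 + 1)*(-6))*2 = -19*(-6)*2 = 114*2 = 228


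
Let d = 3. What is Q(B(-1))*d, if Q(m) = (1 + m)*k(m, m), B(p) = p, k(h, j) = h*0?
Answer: 0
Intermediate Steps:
k(h, j) = 0
Q(m) = 0 (Q(m) = (1 + m)*0 = 0)
Q(B(-1))*d = 0*3 = 0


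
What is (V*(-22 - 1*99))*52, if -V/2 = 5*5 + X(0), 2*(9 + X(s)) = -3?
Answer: 182468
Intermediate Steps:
X(s) = -21/2 (X(s) = -9 + (1/2)*(-3) = -9 - 3/2 = -21/2)
V = -29 (V = -2*(5*5 - 21/2) = -2*(25 - 21/2) = -2*29/2 = -29)
(V*(-22 - 1*99))*52 = -29*(-22 - 1*99)*52 = -29*(-22 - 99)*52 = -29*(-121)*52 = 3509*52 = 182468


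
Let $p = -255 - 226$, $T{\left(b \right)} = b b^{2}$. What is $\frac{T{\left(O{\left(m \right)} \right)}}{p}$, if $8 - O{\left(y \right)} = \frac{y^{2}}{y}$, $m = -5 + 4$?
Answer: $- \frac{729}{481} \approx -1.5156$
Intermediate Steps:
$m = -1$
$O{\left(y \right)} = 8 - y$ ($O{\left(y \right)} = 8 - \frac{y^{2}}{y} = 8 - y$)
$T{\left(b \right)} = b^{3}$
$p = -481$
$\frac{T{\left(O{\left(m \right)} \right)}}{p} = \frac{\left(8 - -1\right)^{3}}{-481} = \left(8 + 1\right)^{3} \left(- \frac{1}{481}\right) = 9^{3} \left(- \frac{1}{481}\right) = 729 \left(- \frac{1}{481}\right) = - \frac{729}{481}$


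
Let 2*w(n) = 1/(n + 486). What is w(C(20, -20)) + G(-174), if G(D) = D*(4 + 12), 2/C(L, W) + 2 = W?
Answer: -29760949/10690 ≈ -2784.0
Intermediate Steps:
C(L, W) = 2/(-2 + W)
G(D) = 16*D (G(D) = D*16 = 16*D)
w(n) = 1/(2*(486 + n)) (w(n) = 1/(2*(n + 486)) = 1/(2*(486 + n)))
w(C(20, -20)) + G(-174) = 1/(2*(486 + 2/(-2 - 20))) + 16*(-174) = 1/(2*(486 + 2/(-22))) - 2784 = 1/(2*(486 + 2*(-1/22))) - 2784 = 1/(2*(486 - 1/11)) - 2784 = 1/(2*(5345/11)) - 2784 = (1/2)*(11/5345) - 2784 = 11/10690 - 2784 = -29760949/10690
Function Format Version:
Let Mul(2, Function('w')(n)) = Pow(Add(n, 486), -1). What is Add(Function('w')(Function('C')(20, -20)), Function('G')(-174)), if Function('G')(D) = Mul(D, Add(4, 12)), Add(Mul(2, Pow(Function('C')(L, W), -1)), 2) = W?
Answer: Rational(-29760949, 10690) ≈ -2784.0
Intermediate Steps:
Function('C')(L, W) = Mul(2, Pow(Add(-2, W), -1))
Function('G')(D) = Mul(16, D) (Function('G')(D) = Mul(D, 16) = Mul(16, D))
Function('w')(n) = Mul(Rational(1, 2), Pow(Add(486, n), -1)) (Function('w')(n) = Mul(Rational(1, 2), Pow(Add(n, 486), -1)) = Mul(Rational(1, 2), Pow(Add(486, n), -1)))
Add(Function('w')(Function('C')(20, -20)), Function('G')(-174)) = Add(Mul(Rational(1, 2), Pow(Add(486, Mul(2, Pow(Add(-2, -20), -1))), -1)), Mul(16, -174)) = Add(Mul(Rational(1, 2), Pow(Add(486, Mul(2, Pow(-22, -1))), -1)), -2784) = Add(Mul(Rational(1, 2), Pow(Add(486, Mul(2, Rational(-1, 22))), -1)), -2784) = Add(Mul(Rational(1, 2), Pow(Add(486, Rational(-1, 11)), -1)), -2784) = Add(Mul(Rational(1, 2), Pow(Rational(5345, 11), -1)), -2784) = Add(Mul(Rational(1, 2), Rational(11, 5345)), -2784) = Add(Rational(11, 10690), -2784) = Rational(-29760949, 10690)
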